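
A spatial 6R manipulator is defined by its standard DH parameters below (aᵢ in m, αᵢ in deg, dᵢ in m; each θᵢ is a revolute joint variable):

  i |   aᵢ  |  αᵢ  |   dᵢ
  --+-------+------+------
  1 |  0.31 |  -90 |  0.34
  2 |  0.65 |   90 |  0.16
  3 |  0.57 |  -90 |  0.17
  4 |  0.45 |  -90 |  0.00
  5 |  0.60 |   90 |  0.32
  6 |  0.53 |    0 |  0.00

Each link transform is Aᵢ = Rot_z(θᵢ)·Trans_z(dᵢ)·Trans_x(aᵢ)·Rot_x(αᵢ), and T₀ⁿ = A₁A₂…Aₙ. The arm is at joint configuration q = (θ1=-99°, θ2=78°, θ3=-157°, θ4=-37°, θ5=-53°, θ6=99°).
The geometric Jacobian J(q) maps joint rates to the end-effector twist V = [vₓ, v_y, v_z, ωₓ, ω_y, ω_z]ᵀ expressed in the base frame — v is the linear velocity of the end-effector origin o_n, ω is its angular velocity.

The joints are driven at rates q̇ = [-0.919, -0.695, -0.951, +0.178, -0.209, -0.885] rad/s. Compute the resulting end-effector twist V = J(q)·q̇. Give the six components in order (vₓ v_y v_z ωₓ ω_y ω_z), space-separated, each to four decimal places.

1.0044 1.5043 0.7763 -0.4608 0.5424 -0.4631

o_n = [-0.8854, 0.0273, 1.0545]
J₁: ẑ×o_n = [-0.0273, -0.8854, 0.0000], ω = ẑ
J2: z=[0.9877, -0.1564, 0.0000] o=[-0.0485, -0.3062, 0.3400] → [-0.1118, -0.7057, 0.1984, 0.9877, -0.1564, 0.0000]
J3: z=[-0.1530, -0.9661, 0.2079] o=[0.0884, -0.4647, -0.2958] → [-1.4068, 0.0042, -1.0160, -0.1530, -0.9661, 0.2079]
J4: z=[-0.9219, 0.0638, -0.3822] o=[-0.1405, -0.4863, 0.2528] → [0.2474, 1.0238, -0.4260, -0.9219, 0.0638, -0.3822]
J5: z=[-0.0920, 0.9221, 0.3758] o=[-0.3099, -0.6581, 0.6327] → [0.1314, -0.1774, 0.4676, -0.0920, 0.9221, 0.3758]
J6: z=[-0.2542, 0.3432, -0.9042] o=[-0.9170, -0.4703, 0.8746] → [0.5116, 0.0171, -0.1373, -0.2542, 0.3432, -0.9042]
V = J·q̇ = [1.0044, 1.5043, 0.7763, -0.4608, 0.5424, -0.4631]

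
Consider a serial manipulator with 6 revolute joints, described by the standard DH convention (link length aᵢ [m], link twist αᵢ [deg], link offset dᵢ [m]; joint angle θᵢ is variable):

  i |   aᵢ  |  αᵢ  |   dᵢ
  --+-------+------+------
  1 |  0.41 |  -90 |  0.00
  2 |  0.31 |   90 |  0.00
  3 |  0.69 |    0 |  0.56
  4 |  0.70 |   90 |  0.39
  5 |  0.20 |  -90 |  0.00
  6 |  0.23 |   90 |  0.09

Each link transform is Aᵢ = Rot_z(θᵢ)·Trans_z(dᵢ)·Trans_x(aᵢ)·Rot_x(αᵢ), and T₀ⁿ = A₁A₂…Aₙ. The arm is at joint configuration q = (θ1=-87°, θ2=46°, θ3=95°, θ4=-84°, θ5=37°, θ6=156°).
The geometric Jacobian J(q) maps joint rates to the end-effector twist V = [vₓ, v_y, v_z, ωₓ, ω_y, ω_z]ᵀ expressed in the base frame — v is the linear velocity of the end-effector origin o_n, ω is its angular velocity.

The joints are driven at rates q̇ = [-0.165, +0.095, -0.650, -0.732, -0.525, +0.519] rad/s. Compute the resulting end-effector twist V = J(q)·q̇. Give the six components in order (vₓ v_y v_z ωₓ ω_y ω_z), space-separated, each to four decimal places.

-1.1583 -0.7481 -0.6693 0.4988 1.0060 -0.5445

o_n = [0.9906, -1.6872, 0.0884]
J₁: ẑ×o_n = [1.6872, 0.9906, -0.0000], ω = ẑ
J2: z=[0.9986, 0.0523, 0.0000] o=[0.0215, -0.4094, 0.0000] → [0.0046, -0.0883, -1.3268, 0.9986, 0.0523, 0.0000]
J3: z=[0.0376, -0.7184, 0.6947] o=[0.0327, -0.6245, -0.2230] → [0.5145, 0.6536, 0.6480, 0.0376, -0.7184, 0.6947]
J4: z=[0.0376, -0.7184, 0.6947] o=[0.7381, -0.9491, 0.2093] → [0.5996, 0.1800, 0.1536, 0.0376, -0.7184, 0.6947]
J5: z=[-0.9733, -0.1837, -0.1373] o=[0.9111, -1.6989, -0.0141] → [-0.0172, 0.0889, 0.0032, -0.9733, -0.1837, -0.1373]
J6: z=[-0.1061, -0.1699, 0.9797] o=[0.9518, -1.8925, -0.0433] → [-0.2235, 0.0520, -0.0152, -0.1061, -0.1699, 0.9797]
V = J·q̇ = [-1.1583, -0.7481, -0.6693, 0.4988, 1.0060, -0.5445]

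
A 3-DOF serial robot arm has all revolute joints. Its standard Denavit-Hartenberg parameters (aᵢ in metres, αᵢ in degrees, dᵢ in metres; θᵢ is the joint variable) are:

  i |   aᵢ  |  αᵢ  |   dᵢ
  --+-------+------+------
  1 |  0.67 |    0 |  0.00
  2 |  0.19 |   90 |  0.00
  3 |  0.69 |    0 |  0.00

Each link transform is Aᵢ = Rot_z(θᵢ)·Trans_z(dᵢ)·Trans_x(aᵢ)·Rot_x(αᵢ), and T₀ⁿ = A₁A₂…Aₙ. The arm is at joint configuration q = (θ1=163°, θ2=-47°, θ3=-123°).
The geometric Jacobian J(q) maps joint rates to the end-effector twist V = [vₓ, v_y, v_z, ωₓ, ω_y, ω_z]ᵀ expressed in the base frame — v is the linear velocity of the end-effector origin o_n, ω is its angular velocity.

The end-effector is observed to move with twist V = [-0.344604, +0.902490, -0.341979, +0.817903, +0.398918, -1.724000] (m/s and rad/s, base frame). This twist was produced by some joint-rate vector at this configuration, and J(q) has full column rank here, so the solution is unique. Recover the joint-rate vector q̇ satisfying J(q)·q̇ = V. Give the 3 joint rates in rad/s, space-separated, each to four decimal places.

o_n = [-0.5593, 0.0289, -0.5787]
J₁: ẑ×o_n = [-0.0289, -0.5593, 0.0000], ω = ẑ
J2: z=[0.0000, 0.0000, 1.0000] o=[-0.6407, 0.1959, 0.0000] → [0.1670, 0.0814, -0.0000, 0.0000, 0.0000, 1.0000]
J3: z=[0.8988, 0.4384, 0.0000] o=[-0.7240, 0.3667, 0.0000] → [-0.2537, 0.5201, -0.3758, 0.8988, 0.4384, 0.0000]
q̇ = J⁺·V = [-0.8890, -0.8350, 0.9100]

-0.8890 -0.8350 0.9100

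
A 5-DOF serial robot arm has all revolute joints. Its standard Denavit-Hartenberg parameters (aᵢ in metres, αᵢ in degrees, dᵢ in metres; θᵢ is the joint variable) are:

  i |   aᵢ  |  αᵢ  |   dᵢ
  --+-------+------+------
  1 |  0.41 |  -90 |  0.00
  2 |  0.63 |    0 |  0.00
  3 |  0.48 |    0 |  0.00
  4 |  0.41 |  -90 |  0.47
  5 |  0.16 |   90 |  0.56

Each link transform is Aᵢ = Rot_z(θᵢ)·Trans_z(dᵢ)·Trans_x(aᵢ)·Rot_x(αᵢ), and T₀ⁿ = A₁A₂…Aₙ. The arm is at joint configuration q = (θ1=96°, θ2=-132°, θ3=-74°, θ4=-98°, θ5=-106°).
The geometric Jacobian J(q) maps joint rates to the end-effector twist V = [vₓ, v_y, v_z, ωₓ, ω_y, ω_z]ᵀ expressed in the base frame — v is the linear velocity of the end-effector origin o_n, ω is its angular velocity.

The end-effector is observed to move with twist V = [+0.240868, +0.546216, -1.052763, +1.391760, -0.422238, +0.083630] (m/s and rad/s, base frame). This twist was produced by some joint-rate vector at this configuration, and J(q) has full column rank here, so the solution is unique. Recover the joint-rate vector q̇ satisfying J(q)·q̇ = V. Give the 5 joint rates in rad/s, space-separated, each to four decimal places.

0.4650 -0.5610 -0.3230 -0.4560 0.6820

o_n = [-0.5469, -0.7640, -0.3587]
J₁: ẑ×o_n = [0.7640, -0.5469, 0.0000], ω = ẑ
J2: z=[-0.9945, -0.1045, 0.0000] o=[-0.0429, 0.4078, 0.0000] → [0.0375, -0.3568, 1.1126, -0.9945, -0.1045, 0.0000]
J3: z=[-0.9945, -0.1045, 0.0000] o=[0.0012, -0.0115, 0.4682] → [0.0864, -0.8224, 0.6911, -0.9945, -0.1045, 0.0000]
J4: z=[-0.9945, -0.1045, 0.0000] o=[0.0463, -0.4405, 0.2578] → [0.0644, -0.6131, 0.2597, -0.9945, -0.1045, 0.0000]
J5: z=[0.0867, -0.8245, -0.5592] o=[-0.4451, -0.2617, -0.0821] → [-0.0529, 0.0809, -0.1275, 0.0867, -0.8245, -0.5592]
q̇ = J⁺·V = [0.4650, -0.5610, -0.3230, -0.4560, 0.6820]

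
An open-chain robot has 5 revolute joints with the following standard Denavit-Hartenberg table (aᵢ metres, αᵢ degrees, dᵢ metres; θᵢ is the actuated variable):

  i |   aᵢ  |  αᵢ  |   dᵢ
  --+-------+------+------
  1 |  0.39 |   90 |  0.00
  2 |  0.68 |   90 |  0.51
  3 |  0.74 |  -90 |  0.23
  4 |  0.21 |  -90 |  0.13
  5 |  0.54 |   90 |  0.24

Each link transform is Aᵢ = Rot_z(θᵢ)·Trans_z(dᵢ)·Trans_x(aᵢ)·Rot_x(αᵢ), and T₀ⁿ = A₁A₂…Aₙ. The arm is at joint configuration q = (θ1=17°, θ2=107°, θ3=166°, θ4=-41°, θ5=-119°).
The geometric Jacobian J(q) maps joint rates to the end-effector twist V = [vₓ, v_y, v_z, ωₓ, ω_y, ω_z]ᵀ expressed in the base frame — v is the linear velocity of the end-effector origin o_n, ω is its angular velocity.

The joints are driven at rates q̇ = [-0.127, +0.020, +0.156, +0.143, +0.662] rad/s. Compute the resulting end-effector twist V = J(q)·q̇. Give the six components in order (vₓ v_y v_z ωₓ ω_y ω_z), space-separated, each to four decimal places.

0.1512 0.2645 -0.1172 -0.1907 -0.0440 -0.6635

o_n = [0.5090, 0.0163, -0.2812]
J₁: ẑ×o_n = [-0.0163, 0.5090, 0.0000], ω = ẑ
J2: z=[0.2924, -0.9563, 0.0000] o=[0.3730, 0.1140, 0.0000] → [0.2689, 0.0822, 0.1015, 0.2924, -0.9563, 0.0000]
J3: z=[0.9145, 0.2796, 0.2924] o=[0.3319, -0.4318, 0.6503] → [-0.3914, 0.9036, 0.3603, 0.9145, 0.2796, 0.2924]
J4: z=[-0.2160, 0.9486, -0.2314] o=[0.7954, -0.4773, 0.0309] → [-0.1818, -0.0012, 0.1650, -0.2160, 0.9486, -0.2314]
J5: z=[-0.4658, -0.3084, -0.8294] o=[0.9475, -0.3390, -0.1060] → [0.3487, 0.2821, -0.3007, -0.4658, -0.3084, -0.8294]
V = J·q̇ = [0.1512, 0.2645, -0.1172, -0.1907, -0.0440, -0.6635]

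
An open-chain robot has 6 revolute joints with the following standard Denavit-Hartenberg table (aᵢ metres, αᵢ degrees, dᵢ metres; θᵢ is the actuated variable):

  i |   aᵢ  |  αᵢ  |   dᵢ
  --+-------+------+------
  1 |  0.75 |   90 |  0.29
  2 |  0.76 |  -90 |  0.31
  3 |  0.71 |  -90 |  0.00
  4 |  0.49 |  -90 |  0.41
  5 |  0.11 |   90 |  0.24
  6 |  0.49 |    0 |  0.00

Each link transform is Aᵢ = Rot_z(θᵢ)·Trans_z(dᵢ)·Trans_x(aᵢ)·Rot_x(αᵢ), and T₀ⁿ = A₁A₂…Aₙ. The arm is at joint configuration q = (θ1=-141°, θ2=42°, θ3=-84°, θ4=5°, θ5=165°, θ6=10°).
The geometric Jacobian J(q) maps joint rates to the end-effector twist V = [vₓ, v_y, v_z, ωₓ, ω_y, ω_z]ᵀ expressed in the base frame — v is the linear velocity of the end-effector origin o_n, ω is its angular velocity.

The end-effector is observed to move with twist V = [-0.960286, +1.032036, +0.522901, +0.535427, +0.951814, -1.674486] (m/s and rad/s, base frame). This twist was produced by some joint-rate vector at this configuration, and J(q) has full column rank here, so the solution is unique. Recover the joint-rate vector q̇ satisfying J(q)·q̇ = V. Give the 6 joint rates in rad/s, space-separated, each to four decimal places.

-0.9330 0.1580 0.9100 -0.5960 0.7690 0.6970

o_n = [-1.9235, -0.4259, 0.7759]
J₁: ẑ×o_n = [0.4259, -1.9235, 0.0000], ω = ẑ
J2: z=[-0.6293, 0.7771, 0.0000] o=[-0.5829, -0.4720, 0.2900] → [0.3776, 0.3058, 1.0129, -0.6293, 0.7771, 0.0000]
J3: z=[0.5200, 0.4211, 0.7431] o=[-1.2169, -0.5865, 0.7985] → [-0.1288, -0.5134, 0.3811, 0.5200, 0.4211, 0.7431]
J4: z=[-0.5086, -0.5463, 0.6655] o=[-1.7041, -0.0725, 0.8482] → [0.2747, -0.1828, 0.0599, -0.5086, -0.5463, 0.6655]
J5: z=[-0.4582, -0.4826, -0.7464] o=[-2.2698, 0.0390, 1.1234] → [-0.1793, -0.4177, 0.3801, -0.4582, -0.4826, -0.7464]
J6: z=[0.3026, 0.7049, -0.6415] o=[-2.2879, -0.1340, 0.9248] → [-0.2922, -0.1886, -0.3451, 0.3026, 0.7049, -0.6415]
q̇ = J⁺·V = [-0.9330, 0.1580, 0.9100, -0.5960, 0.7690, 0.6970]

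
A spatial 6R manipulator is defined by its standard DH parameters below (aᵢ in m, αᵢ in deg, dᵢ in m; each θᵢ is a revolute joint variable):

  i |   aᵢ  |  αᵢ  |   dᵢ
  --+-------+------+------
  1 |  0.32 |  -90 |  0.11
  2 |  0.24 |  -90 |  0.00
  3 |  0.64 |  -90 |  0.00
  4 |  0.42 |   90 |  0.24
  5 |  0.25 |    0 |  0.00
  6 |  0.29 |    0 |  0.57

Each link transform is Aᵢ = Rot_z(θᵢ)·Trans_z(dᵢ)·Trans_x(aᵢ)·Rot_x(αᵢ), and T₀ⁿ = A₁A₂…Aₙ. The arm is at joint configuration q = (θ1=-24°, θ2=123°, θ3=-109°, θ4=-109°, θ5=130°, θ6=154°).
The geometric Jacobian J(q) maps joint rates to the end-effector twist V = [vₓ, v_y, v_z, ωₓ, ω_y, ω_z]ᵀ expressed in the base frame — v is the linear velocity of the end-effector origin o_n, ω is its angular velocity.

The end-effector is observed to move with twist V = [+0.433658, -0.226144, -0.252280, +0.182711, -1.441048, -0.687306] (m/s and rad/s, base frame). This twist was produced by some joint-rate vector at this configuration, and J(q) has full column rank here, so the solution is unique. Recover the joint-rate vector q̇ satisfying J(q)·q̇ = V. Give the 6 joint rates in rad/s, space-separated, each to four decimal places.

-0.5520 -0.4850 -0.4920 -0.5270 0.9630 -0.3080

o_n = [0.0223, 0.0372, -0.1434]
J₁: ẑ×o_n = [-0.0372, 0.0223, 0.0000], ω = ẑ
J2: z=[0.4067, 0.9135, 0.0000] o=[0.2923, -0.1302, 0.1100] → [-0.2315, 0.1031, 0.3147, 0.4067, 0.9135, 0.0000]
J3: z=[-0.7662, 0.3411, 0.5446] o=[0.1729, -0.0770, -0.0913] → [-0.0800, -0.1220, -0.0361, -0.7662, 0.3411, 0.5446]
J4: z=[-0.3380, 0.5069, -0.7930] o=[0.5227, 0.4297, 0.0835] → [-0.4263, 0.3201, 0.3863, -0.3380, 0.5069, -0.7930]
J5: z=[-0.2673, -0.8596, -0.4355] o=[0.0626, 0.5785, 0.0721] → [-0.0505, -0.0401, 0.1101, -0.2673, -0.8596, -0.4355]
J6: z=[-0.2673, -0.8596, -0.4355] o=[0.1429, 0.6652, -0.1482] → [-0.2776, 0.0538, 0.0643, -0.2673, -0.8596, -0.4355]
q̇ = J⁺·V = [-0.5520, -0.4850, -0.4920, -0.5270, 0.9630, -0.3080]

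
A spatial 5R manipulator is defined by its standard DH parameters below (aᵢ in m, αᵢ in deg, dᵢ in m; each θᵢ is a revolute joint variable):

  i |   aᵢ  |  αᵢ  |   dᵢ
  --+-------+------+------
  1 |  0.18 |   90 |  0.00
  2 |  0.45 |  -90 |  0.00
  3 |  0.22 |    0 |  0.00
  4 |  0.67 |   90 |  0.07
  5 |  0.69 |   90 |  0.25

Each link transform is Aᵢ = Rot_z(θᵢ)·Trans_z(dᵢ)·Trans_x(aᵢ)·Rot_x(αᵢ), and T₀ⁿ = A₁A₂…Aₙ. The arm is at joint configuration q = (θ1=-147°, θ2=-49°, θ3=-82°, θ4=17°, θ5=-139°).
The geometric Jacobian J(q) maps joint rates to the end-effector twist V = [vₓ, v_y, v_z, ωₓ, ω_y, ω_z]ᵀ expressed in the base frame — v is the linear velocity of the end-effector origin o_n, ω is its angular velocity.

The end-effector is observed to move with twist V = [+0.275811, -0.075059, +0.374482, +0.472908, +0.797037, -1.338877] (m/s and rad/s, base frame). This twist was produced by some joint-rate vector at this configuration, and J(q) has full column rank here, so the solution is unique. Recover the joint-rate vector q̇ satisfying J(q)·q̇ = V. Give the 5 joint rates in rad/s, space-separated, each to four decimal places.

o_n = [-0.3331, 0.3307, -0.4904]
J₁: ẑ×o_n = [-0.3307, -0.3331, 0.0000], ω = ẑ
J2: z=[-0.5446, 0.8387, 0.0000] o=[-0.1510, -0.0980, 0.0000] → [-0.4113, -0.2671, -0.0808, -0.5446, 0.8387, 0.0000]
J3: z=[-0.6330, -0.4110, 0.6561] o=[-0.3986, -0.2588, -0.3396] → [-0.3248, -0.0525, -0.3462, -0.6330, -0.4110, 0.6561]
J4: z=[-0.6330, -0.4110, 0.6561] o=[-0.5341, -0.0871, -0.3627] → [-0.2216, 0.0510, -0.1818, -0.6330, -0.4110, 0.6561]
J5: z=[0.2685, 0.6783, 0.6840] o=[-1.0649, 0.2923, -0.5305] → [0.0009, 0.4898, -0.4860, 0.2685, 0.6783, 0.6840]
q̇ = J⁺·V = [-0.4090, 0.4840, -0.6360, -0.6010, -0.1730]

-0.4090 0.4840 -0.6360 -0.6010 -0.1730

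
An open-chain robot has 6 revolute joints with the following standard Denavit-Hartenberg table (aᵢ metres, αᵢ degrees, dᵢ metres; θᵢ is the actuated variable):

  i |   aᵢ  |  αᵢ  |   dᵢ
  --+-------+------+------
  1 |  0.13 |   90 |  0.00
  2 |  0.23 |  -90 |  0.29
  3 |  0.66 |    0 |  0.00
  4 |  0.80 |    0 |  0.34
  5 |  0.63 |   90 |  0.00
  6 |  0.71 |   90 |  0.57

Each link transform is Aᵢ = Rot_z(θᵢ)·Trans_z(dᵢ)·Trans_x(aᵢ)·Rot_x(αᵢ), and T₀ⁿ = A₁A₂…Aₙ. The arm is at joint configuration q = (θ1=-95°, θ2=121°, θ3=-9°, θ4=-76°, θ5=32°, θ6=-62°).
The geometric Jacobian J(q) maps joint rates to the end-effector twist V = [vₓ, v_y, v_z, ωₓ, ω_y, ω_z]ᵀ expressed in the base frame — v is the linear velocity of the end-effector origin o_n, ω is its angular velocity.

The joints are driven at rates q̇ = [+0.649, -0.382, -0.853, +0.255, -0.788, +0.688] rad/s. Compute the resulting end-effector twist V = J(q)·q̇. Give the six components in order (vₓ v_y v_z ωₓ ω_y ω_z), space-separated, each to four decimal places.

o_n = [-2.2783, 0.3783, 1.0702]
J₁: ẑ×o_n = [-0.3783, -2.2783, 0.0000], ω = ẑ
J2: z=[-0.9962, 0.0872, 0.0000] o=[-0.0113, -0.1295, 0.0000] → [0.0933, 1.0661, -0.3083, -0.9962, 0.0872, 0.0000]
J3: z=[0.0747, 0.8539, -0.5150] o=[-0.2899, 0.0138, 0.1971] → [0.9332, 0.9589, 1.7251, 0.0747, 0.8539, -0.5150]
J4: z=[0.0747, 0.8539, -0.5150] o=[-0.3635, 0.3572, 0.7559] → [0.2792, 0.9627, 1.6366, 0.0747, 0.8539, -0.5150]
J5: z=[0.0747, 0.8539, -0.5150] o=[-1.1289, 0.7528, 0.6406] → [0.1740, 0.5599, 0.9535, 0.0747, 0.8539, -0.5150]
J6: z=[-0.6354, -0.3573, -0.6846] o=[-1.6131, 0.9912, 0.9656] → [-0.4569, 0.5218, 0.1517, -0.6354, -0.3573, -0.6846]
V = J·q̇ = [-1.4575, -2.5404, -1.5834, -0.1601, -1.4626, 0.8919]

-1.4575 -2.5404 -1.5834 -0.1601 -1.4626 0.8919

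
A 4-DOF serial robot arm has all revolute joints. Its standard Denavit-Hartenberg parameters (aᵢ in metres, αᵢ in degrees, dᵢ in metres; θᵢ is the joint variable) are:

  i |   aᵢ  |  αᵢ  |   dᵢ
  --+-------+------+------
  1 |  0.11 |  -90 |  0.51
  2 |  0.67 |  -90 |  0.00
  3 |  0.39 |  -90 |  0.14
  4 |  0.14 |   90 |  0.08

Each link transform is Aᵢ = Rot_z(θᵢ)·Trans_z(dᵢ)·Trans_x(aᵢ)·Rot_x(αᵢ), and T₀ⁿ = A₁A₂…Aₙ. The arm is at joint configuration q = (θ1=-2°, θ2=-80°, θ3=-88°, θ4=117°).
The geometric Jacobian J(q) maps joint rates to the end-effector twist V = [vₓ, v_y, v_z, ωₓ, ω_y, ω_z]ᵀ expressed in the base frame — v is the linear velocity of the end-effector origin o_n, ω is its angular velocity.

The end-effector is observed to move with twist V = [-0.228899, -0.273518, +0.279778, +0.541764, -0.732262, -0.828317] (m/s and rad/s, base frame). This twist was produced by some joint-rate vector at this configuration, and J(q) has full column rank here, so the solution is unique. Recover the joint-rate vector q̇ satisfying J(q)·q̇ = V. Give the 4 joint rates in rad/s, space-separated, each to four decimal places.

-0.8420 -0.7090 0.5560 0.1120

o_n = [0.2684, 0.3143, 1.2571]
J₁: ẑ×o_n = [-0.3143, 0.2684, 0.0000], ω = ẑ
J2: z=[0.0349, 0.9994, 0.0000] o=[0.1099, -0.0038, 0.5100] → [0.7467, -0.0261, -0.1472, 0.0349, 0.9994, 0.0000]
J3: z=[0.9842, -0.0344, -0.1736] o=[0.2262, -0.0079, 1.1698] → [0.0529, -0.0932, 0.3185, 0.9842, -0.0344, -0.1736]
J4: z=[0.1722, -0.0409, 0.9842] o=[0.3800, 0.3767, 1.1589] → [0.0574, -0.1267, -0.0153, 0.1722, -0.0409, 0.9842]
q̇ = J⁺·V = [-0.8420, -0.7090, 0.5560, 0.1120]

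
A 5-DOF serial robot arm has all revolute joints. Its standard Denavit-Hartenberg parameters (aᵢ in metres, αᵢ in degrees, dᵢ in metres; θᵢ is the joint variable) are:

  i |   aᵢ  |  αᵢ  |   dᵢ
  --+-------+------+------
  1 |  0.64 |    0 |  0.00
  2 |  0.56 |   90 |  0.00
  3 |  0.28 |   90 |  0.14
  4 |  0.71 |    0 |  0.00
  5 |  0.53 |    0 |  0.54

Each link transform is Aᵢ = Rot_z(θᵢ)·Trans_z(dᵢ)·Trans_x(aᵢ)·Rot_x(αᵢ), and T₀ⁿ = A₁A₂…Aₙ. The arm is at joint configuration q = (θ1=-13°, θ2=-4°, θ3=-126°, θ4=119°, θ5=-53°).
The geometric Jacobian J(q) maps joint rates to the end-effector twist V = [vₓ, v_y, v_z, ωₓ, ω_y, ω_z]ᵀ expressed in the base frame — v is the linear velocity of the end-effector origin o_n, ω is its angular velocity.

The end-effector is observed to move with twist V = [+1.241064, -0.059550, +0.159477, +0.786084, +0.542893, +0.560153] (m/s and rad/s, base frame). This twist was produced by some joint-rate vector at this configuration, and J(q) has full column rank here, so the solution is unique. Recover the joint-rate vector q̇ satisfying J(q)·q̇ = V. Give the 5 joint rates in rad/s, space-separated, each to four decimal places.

0.1220 0.8690 -0.7490 0.1050 -0.8380

o_n = [0.2922, -1.3447, 0.1950]
J₁: ẑ×o_n = [1.3447, 0.2922, -0.0000], ω = ẑ
J2: z=[0.0000, 0.0000, 1.0000] o=[0.6236, -0.1440, 0.0000] → [1.2007, -0.3314, 0.0000, 0.0000, 0.0000, 1.0000]
J3: z=[-0.2924, -0.9563, 0.0000] o=[1.1591, -0.3077, 0.0000] → [-0.1864, 0.0570, -0.5258, -0.2924, -0.9563, 0.0000]
J4: z=[-0.7737, 0.2365, 0.5878] o=[0.9608, -0.3935, -0.2265] → [0.6588, -0.0669, 0.8941, -0.7737, 0.2365, 0.5878]
J5: z=[-0.7737, 0.2365, 0.5878] o=[0.9727, -1.0465, 0.0520] → [0.2091, -0.2894, 0.3917, -0.7737, 0.2365, 0.5878]
q̇ = J⁺·V = [0.1220, 0.8690, -0.7490, 0.1050, -0.8380]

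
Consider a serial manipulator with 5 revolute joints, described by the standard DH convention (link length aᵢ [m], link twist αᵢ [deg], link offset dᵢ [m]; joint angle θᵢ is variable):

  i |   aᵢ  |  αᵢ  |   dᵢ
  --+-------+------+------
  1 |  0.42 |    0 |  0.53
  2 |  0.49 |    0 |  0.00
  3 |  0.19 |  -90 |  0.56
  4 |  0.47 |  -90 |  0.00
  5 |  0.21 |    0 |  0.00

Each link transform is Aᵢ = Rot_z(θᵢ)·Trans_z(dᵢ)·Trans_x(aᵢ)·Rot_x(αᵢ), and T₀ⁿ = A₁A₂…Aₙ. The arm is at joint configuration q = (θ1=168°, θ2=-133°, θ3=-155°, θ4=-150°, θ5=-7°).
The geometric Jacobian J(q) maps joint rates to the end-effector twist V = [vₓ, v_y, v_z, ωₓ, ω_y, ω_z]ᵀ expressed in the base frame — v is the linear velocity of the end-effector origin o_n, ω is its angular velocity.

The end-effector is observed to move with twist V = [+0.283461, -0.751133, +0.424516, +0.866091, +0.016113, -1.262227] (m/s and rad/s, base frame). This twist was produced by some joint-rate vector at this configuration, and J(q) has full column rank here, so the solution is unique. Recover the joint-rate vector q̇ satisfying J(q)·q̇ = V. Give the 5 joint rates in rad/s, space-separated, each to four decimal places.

o_n = [0.2115, 0.6999, 1.4292]
J₁: ẑ×o_n = [-0.6999, 0.2115, 0.0000], ω = ẑ
J2: z=[0.0000, 0.0000, 1.0000] o=[-0.4108, 0.0873, 0.5300] → [-0.6125, 0.6223, 0.0000, 0.0000, 0.0000, 1.0000]
J3: z=[0.0000, 0.0000, 1.0000] o=[-0.0094, 0.3684, 0.5300] → [-0.3315, 0.2209, 0.0000, 0.0000, 0.0000, 1.0000]
J4: z=[0.8660, -0.5000, 0.0000] o=[-0.1044, 0.2038, 1.0900] → [-0.1696, -0.2938, 0.5875, 0.8660, -0.5000, 0.0000]
J5: z=[-0.2500, -0.4330, 0.8660] o=[0.0991, 0.5563, 1.3250] → [-0.1694, 0.1234, 0.0128, -0.2500, -0.4330, 0.8660]
q̇ = J⁺·V = [0.3320, -0.7770, -0.0430, 0.7420, -0.8940]

0.3320 -0.7770 -0.0430 0.7420 -0.8940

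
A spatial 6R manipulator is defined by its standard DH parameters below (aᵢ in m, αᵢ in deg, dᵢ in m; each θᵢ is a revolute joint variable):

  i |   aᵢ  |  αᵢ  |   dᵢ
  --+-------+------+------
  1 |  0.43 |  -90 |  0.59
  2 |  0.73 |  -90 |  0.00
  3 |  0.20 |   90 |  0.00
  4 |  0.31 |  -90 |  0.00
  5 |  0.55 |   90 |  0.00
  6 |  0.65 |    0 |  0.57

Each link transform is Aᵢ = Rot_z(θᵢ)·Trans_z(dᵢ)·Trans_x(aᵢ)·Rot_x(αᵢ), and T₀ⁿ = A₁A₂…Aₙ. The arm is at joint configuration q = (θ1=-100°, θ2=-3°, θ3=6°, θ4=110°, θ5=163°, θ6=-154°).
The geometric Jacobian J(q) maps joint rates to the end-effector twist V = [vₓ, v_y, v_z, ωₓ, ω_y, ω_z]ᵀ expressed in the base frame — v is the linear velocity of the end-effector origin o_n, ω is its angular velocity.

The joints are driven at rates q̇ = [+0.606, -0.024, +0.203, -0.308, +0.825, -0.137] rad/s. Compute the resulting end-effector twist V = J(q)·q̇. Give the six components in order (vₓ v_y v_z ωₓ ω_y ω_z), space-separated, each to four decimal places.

o_n = [-0.8017, -1.3054, 0.0652]
J₁: ẑ×o_n = [1.3054, -0.8017, 0.0000], ω = ẑ
J2: z=[0.9848, -0.1736, 0.0000] o=[-0.0747, -0.4235, 0.5900] → [0.0911, 0.5168, -0.9948, 0.9848, -0.1736, 0.0000]
J3: z=[-0.0091, -0.0515, -0.9986] o=[-0.2013, -1.1414, 0.6282] → [-0.1348, 0.5945, -0.0295, -0.0091, -0.0515, -0.9986]
J4: z=[0.9613, -0.2755, 0.0055] o=[-0.2563, -1.3334, 0.6386] → [0.1578, 0.5482, -0.1234, 0.9613, -0.2755, 0.0055]
J5: z=[0.2619, 0.9197, 0.2926] o=[-0.2298, -1.2466, 0.3422] → [-0.2375, -0.0948, 0.5106, 0.2619, 0.9197, 0.2926]
J6: z=[-0.8942, 0.3453, -0.2848] o=[-0.4294, -1.3495, 0.8442] → [-0.2564, -0.5906, 0.0891, -0.8942, 0.3453, -0.2848]
V = J·q̇ = [0.5521, -0.5437, 0.4649, 0.0170, 0.7900, 0.6820]

0.5521 -0.5437 0.4649 0.0170 0.7900 0.6820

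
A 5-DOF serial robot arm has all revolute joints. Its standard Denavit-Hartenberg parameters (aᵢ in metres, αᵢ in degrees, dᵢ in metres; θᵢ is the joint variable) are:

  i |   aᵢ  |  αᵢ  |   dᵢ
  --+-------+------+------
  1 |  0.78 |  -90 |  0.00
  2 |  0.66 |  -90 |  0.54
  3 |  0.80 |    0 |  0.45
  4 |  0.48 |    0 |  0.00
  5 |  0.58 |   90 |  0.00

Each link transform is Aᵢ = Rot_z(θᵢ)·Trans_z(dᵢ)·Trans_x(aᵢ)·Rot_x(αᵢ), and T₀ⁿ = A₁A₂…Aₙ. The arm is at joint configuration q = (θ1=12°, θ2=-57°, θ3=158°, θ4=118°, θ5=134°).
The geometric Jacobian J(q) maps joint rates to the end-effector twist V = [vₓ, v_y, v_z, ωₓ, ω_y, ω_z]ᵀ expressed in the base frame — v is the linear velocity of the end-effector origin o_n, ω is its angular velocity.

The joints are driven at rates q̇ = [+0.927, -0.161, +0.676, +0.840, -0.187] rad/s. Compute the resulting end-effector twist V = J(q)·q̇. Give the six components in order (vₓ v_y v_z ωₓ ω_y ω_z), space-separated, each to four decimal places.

o_n = [1.2571, 0.5467, 0.0411]
J₁: ẑ×o_n = [-0.5467, 1.2571, 0.0000], ω = ẑ
J2: z=[-0.2079, 0.9781, 0.0000] o=[0.7630, 0.1622, 0.0000] → [0.0402, 0.0085, -0.5633, -0.2079, 0.9781, 0.0000]
J3: z=[0.8203, 0.1744, -0.5446] o=[1.0023, 0.7651, 0.5535] → [-0.2083, 0.2816, -0.2236, 0.8203, 0.1744, -0.5446]
J4: z=[0.8203, 0.1744, -0.5446] o=[1.0386, 0.4664, -0.3136] → [0.1056, -0.4100, 0.0277, 0.8203, 0.1744, -0.5446]
J5: z=[0.8203, 0.1744, -0.5446] o=[0.9661, 0.9391, -0.2716] → [-0.1592, -0.4150, -0.3726, 0.8203, 0.1744, -0.5446]
V = J·q̇ = [-0.5356, 1.0875, 0.0325, 1.1237, 0.0743, 0.2032]

-0.5356 1.0875 0.0325 1.1237 0.0743 0.2032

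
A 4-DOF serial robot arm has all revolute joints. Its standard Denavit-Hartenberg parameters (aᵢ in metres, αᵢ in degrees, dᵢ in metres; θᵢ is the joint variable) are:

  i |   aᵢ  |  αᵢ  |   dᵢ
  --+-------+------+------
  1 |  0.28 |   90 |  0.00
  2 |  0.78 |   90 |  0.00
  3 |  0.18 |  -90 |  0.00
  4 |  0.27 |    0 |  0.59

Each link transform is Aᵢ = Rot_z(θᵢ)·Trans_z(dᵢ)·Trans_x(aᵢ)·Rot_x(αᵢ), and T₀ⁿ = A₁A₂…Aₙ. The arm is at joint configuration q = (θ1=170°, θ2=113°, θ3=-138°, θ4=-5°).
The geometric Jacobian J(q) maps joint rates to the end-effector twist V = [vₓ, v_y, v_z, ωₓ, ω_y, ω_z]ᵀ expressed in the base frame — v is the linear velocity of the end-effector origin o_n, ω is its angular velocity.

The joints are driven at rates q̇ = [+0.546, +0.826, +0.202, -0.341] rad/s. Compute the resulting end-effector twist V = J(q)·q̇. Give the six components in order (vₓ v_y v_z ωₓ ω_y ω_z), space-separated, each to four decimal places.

o_n = [-0.1017, -0.7323, 0.7835]
J₁: ẑ×o_n = [0.7323, -0.1017, 0.0000], ω = ẑ
J2: z=[0.1736, 0.9848, 0.0000] o=[-0.2757, 0.0486, 0.0000] → [0.7716, -0.1360, -0.3070, 0.1736, 0.9848, 0.0000]
J3: z=[-0.9065, 0.1598, 0.3907] o=[0.0244, -0.0043, 0.7180] → [0.2949, 0.0101, 0.6801, -0.9065, 0.1598, 0.3907]
J4: z=[0.1284, -0.7773, 0.6159] o=[-0.0480, -0.1138, 0.5949] → [0.2344, -0.0573, -0.1212, 0.1284, -0.7773, 0.6159]
V = J·q̇ = [1.0168, -0.1463, -0.0749, -0.0835, 1.1108, 0.4149]

1.0168 -0.1463 -0.0749 -0.0835 1.1108 0.4149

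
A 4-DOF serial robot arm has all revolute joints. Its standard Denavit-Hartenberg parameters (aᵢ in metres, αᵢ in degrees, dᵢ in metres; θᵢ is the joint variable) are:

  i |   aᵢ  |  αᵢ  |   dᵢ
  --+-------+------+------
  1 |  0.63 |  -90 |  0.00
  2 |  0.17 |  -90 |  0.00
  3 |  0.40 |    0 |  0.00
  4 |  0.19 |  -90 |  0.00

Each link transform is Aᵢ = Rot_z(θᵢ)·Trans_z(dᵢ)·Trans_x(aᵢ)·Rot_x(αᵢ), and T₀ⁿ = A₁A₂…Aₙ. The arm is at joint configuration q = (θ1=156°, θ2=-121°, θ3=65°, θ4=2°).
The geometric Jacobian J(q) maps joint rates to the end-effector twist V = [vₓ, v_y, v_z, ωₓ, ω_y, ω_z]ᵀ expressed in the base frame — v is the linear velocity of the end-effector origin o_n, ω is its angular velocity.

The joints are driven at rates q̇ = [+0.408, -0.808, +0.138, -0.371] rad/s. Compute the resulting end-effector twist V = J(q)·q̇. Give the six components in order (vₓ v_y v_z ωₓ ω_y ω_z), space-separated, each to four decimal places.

o_n = [-0.1625, 0.6606, 0.3543]
J₁: ẑ×o_n = [-0.6606, -0.1625, 0.0000], ω = ẑ
J2: z=[-0.4067, -0.9135, 0.0000] o=[-0.5755, 0.2562, 0.0000] → [-0.3236, 0.1441, 0.2129, -0.4067, -0.9135, 0.0000]
J3: z=[-0.7831, 0.3486, 0.5150] o=[-0.4955, 0.2206, 0.1457] → [-0.1539, 0.3348, -0.4607, -0.7831, 0.3486, 0.5150]
J4: z=[-0.7831, 0.3486, 0.5150] o=[-0.2686, 0.5164, 0.2906] → [-0.0521, 0.1045, -0.1499, -0.7831, 0.3486, 0.5150]
V = J·q̇ = [-0.0100, -0.1753, -0.1799, 0.5111, 0.6569, 0.2880]

-0.0100 -0.1753 -0.1799 0.5111 0.6569 0.2880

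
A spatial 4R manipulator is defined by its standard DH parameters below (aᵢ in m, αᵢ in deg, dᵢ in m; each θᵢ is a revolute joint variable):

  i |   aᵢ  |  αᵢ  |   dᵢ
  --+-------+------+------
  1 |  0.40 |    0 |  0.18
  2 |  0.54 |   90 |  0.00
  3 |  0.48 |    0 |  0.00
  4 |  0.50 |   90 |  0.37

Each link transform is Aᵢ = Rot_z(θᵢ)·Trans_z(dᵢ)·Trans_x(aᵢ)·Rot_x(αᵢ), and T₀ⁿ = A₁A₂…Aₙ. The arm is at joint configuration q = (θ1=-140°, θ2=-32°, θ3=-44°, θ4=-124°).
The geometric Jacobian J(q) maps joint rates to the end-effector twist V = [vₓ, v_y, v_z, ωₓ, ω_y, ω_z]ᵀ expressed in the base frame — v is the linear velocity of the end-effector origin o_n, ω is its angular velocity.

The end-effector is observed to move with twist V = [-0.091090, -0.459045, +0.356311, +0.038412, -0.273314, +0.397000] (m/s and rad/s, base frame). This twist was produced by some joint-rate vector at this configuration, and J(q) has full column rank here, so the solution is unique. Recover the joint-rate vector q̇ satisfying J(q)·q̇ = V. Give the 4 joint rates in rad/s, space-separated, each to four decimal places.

o_n = [-0.7503, 0.0541, -0.2574]
J₁: ẑ×o_n = [-0.0541, -0.7503, 0.0000], ω = ẑ
J2: z=[0.0000, 0.0000, 1.0000] o=[-0.3064, -0.2571, 0.1800] → [-0.3113, -0.4438, 0.0000, 0.0000, 0.0000, 1.0000]
J3: z=[-0.1392, 0.9903, 0.0000] o=[-0.8412, -0.3323, 0.1800] → [-0.4331, -0.0609, -0.1438, -0.1392, 0.9903, 0.0000]
J4: z=[-0.1392, 0.9903, 0.0000] o=[-1.1831, -0.3803, -0.1534] → [-0.1029, -0.0145, -0.4891, -0.1392, 0.9903, 0.0000]
q̇ = J⁺·V = [0.8390, -0.4420, 0.6410, -0.9170]

0.8390 -0.4420 0.6410 -0.9170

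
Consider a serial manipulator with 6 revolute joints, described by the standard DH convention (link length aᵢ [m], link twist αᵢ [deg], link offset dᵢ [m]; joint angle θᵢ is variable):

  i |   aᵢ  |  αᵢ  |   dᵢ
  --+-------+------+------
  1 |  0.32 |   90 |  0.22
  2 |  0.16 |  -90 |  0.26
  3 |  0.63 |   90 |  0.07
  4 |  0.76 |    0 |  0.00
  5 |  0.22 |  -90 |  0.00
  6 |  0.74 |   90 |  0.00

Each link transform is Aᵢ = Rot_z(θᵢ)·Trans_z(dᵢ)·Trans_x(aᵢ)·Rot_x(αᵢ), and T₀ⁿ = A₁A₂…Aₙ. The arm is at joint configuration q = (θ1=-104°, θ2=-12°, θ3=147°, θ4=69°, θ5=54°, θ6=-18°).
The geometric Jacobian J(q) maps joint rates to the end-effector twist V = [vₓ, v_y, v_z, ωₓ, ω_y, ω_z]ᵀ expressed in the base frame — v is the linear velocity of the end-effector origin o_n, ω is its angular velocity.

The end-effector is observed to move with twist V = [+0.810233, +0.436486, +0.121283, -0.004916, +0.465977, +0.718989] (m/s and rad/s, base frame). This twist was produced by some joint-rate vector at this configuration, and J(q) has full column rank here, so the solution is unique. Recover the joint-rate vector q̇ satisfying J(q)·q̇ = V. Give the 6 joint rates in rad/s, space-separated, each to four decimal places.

-0.0570 -0.1280 0.4240 -0.7420 0.2080 -0.4430

o_n = [0.0011, -0.6124, 1.7508]
J₁: ẑ×o_n = [0.6124, 0.0011, -0.0000], ω = ẑ
J2: z=[-0.9703, 0.2419, 0.0000] o=[-0.0774, -0.3105, 0.2200] → [0.3703, 1.4853, 0.2740, -0.9703, 0.2419, 0.0000]
J3: z=[-0.0503, -0.2017, 0.9781] o=[-0.3676, -0.3994, 0.1867] → [-0.1072, 0.4393, 0.0851, -0.0503, -0.2017, 0.9781]
J4: z=[0.6849, -0.7198, -0.1132] o=[0.0869, 0.0049, 0.3651] → [-1.0673, -0.9393, -0.4845, 0.6849, -0.7198, -0.1132]
J5: z=[0.6849, -0.7198, -0.1132] o=[0.2492, 0.0427, 1.1066] → [-0.5379, -0.4131, -0.6272, 0.6849, -0.7198, -0.1132]
J6: z=[-0.5823, -0.4472, -0.6790] o=[0.1528, -0.0742, 1.2661] → [-0.5822, 0.3852, 0.2456, -0.5823, -0.4472, -0.6790]
q̇ = J⁺·V = [-0.0570, -0.1280, 0.4240, -0.7420, 0.2080, -0.4430]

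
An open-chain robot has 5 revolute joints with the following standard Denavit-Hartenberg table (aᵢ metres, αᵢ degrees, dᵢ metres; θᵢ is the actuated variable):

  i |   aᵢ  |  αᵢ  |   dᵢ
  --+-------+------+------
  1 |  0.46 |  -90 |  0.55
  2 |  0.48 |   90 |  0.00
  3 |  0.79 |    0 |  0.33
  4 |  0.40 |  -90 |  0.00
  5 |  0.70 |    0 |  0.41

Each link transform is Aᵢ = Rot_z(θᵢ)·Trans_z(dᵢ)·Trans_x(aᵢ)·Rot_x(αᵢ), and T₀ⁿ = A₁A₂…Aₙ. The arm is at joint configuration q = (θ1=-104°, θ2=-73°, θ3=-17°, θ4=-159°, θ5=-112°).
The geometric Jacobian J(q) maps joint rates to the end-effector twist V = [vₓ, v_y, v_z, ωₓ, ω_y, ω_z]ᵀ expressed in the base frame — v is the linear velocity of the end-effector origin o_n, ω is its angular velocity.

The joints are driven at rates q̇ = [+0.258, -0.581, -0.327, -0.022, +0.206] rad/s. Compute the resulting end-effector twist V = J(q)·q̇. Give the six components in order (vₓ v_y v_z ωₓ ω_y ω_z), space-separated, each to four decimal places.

o_n = [-0.5948, 0.2996, 1.9137]
J₁: ẑ×o_n = [-0.2996, -0.5948, 0.0000], ω = ẑ
J2: z=[0.9703, -0.2419, 0.0000] o=[-0.1113, -0.4463, 0.5500] → [-0.3299, -1.3231, 0.6069, 0.9703, -0.2419, 0.0000]
J3: z=[0.2314, 0.9279, 0.2924] o=[-0.1452, -0.5825, 1.0090] → [0.5815, -0.3407, 0.6212, 0.2314, 0.9279, 0.2924]
J4: z=[0.2314, 0.9279, 0.2924] o=[-0.3464, -0.4347, 1.8280] → [-0.1352, -0.0924, 0.4003, 0.2314, 0.9279, 0.2924]
J5: z=[-0.9729, 0.2215, 0.0667] o=[-0.3453, -0.3148, 1.4464] → [0.0625, 0.4379, -0.5425, -0.9729, 0.2215, 0.0667]
V = J·q̇ = [-0.0599, 0.8190, -0.6763, -0.8449, -0.1376, 0.1697]

-0.0599 0.8190 -0.6763 -0.8449 -0.1376 0.1697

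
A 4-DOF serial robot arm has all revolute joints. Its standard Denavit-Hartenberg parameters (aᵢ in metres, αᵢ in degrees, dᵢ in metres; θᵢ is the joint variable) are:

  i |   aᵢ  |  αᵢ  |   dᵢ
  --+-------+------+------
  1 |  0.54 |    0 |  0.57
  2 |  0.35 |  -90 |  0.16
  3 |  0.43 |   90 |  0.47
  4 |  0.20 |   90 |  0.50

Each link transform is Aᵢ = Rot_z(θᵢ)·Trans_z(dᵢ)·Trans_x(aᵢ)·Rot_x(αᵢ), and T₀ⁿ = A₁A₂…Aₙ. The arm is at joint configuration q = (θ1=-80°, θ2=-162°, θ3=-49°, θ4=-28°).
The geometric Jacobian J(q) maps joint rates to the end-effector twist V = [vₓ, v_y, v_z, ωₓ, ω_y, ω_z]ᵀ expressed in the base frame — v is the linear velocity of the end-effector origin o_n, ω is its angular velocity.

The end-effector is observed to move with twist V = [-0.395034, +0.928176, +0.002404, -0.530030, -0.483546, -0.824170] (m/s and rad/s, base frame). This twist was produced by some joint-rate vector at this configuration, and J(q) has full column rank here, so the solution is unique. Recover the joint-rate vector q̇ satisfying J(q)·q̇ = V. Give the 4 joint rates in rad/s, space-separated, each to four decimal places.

o_n = [-0.4123, -0.3811, 1.5158]
J₁: ẑ×o_n = [0.3811, -0.4123, 0.0000], ω = ẑ
J2: z=[0.0000, 0.0000, 1.0000] o=[0.0938, -0.5318, 0.5700] → [-0.1507, -0.5061, 0.0000, 0.0000, 0.0000, 1.0000]
J3: z=[-0.8829, -0.4695, 0.0000] o=[-0.0705, -0.2228, 0.7300] → [-0.3689, 0.6938, -0.0206, -0.8829, -0.4695, 0.0000]
J4: z=[0.3543, -0.6664, 0.6561] o=[-0.6180, -0.1943, 1.0545] → [-0.1848, -0.0285, 0.0709, 0.3543, -0.6664, 0.6561]
q̇ = J⁺·V = [-0.4560, -0.5230, 0.6950, 0.2360]

-0.4560 -0.5230 0.6950 0.2360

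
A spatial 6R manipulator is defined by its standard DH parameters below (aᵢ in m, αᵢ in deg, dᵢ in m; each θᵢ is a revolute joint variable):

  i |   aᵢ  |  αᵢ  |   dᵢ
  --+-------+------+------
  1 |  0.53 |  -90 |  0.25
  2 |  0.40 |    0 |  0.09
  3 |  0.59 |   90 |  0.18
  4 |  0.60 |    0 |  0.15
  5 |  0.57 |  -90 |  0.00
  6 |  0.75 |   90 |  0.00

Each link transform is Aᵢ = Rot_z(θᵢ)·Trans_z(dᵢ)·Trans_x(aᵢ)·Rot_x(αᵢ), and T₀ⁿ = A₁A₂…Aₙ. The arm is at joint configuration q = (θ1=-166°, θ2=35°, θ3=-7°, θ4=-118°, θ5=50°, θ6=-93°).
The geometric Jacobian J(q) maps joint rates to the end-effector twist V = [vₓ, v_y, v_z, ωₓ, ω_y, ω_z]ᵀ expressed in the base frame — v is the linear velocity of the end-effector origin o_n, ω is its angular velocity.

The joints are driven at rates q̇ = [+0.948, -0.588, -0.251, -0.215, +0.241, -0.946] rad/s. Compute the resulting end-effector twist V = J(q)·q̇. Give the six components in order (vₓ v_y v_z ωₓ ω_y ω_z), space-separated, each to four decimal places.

0.5318 -2.3000 1.0617 0.4509 1.3423 1.3827

o_n = [-1.8581, 0.3116, 0.5762]
J₁: ẑ×o_n = [-0.3116, -1.8581, 0.0000], ω = ẑ
J2: z=[0.2419, -0.9703, 0.0000] o=[-0.5143, -0.1282, 0.2500] → [-0.3165, -0.0789, -1.1975, 0.2419, -0.9703, 0.0000]
J3: z=[0.2419, -0.9703, 0.0000] o=[-0.8104, -0.2948, 0.0206] → [-0.5392, -0.1344, -0.8698, 0.2419, -0.9703, 0.0000]
J4: z=[-0.4555, -0.1136, 0.8829] o=[-1.2723, -0.5955, -0.2564] → [-0.8955, -0.1379, -0.4797, -0.4555, -0.1136, 0.8829]
J5: z=[-0.4555, -0.1136, 0.8829] o=[-1.2275, -0.0383, 0.0083] → [-0.3735, -0.2980, -0.2310, -0.4555, -0.1136, 0.8829]
J6: z=[-0.7037, -0.5615, -0.4353] o=[-1.5383, 0.4289, -0.0920] → [-0.4262, 0.6094, -0.0971, -0.7037, -0.5615, -0.4353]
V = J·q̇ = [0.5318, -2.3000, 1.0617, 0.4509, 1.3423, 1.3827]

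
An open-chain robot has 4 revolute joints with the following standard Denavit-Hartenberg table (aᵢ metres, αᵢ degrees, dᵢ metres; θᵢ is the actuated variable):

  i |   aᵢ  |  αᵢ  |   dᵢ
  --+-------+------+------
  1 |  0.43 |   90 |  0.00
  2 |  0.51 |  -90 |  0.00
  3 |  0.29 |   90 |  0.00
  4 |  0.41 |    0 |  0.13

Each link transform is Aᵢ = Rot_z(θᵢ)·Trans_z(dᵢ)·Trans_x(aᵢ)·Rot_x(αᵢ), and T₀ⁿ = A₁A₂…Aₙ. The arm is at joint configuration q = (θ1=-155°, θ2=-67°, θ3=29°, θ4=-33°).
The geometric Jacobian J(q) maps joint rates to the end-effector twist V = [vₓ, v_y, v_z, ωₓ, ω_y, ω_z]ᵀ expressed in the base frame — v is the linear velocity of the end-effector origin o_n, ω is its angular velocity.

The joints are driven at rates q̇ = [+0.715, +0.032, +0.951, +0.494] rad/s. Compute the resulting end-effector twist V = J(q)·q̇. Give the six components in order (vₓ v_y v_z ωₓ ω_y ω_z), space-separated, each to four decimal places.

0.4538 -1.0198 0.1546 -1.0743 0.0111 0.8661

o_n = [-0.5208, -0.4565, -1.1250]
J₁: ẑ×o_n = [0.4565, -0.5208, 0.0000], ω = ẑ
J2: z=[-0.4226, 0.9063, 0.0000] o=[-0.3897, -0.1817, 0.0000] → [-1.0196, -0.4755, 0.2350, -0.4226, 0.9063, 0.0000]
J3: z=[-0.8343, -0.3890, 0.3907] o=[-0.5703, -0.2659, -0.4695] → [0.3295, -0.5276, 0.1782, -0.8343, -0.3890, 0.3907]
J4: z=[-0.5413, 0.7126, -0.4463] o=[-0.6007, -0.4352, -0.7029] → [-0.3103, -0.2641, -0.0454, -0.5413, 0.7126, -0.4463]
V = J·q̇ = [0.4538, -1.0198, 0.1546, -1.0743, 0.0111, 0.8661]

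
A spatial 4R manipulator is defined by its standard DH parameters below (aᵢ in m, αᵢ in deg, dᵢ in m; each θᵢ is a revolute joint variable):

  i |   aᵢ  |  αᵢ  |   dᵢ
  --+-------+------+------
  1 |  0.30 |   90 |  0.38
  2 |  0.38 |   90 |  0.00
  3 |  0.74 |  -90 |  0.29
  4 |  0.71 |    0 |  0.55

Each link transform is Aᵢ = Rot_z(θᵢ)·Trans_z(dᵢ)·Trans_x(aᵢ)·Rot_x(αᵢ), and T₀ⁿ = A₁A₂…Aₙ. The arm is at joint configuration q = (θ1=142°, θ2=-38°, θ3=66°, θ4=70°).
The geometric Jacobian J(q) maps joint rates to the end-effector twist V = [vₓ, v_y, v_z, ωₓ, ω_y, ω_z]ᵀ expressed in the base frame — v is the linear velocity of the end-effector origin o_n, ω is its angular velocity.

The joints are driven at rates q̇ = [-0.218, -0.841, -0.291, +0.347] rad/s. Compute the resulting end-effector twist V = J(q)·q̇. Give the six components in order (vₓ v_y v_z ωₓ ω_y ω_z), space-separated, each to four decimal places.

-0.0873 0.0454 -0.4556 -0.3752 -0.5950 0.2065

o_n = [0.0989, 1.3460, 0.5065]
J₁: ẑ×o_n = [-1.3460, 0.0989, 0.0000], ω = ẑ
J2: z=[0.6157, 0.7880, 0.0000] o=[-0.2364, 0.1847, 0.3800] → [0.0997, -0.0779, 0.4507, 0.6157, 0.7880, 0.0000]
J3: z=[0.4851, -0.3790, -0.7880] o=[-0.4724, 0.3691, 0.1460] → [0.6332, -0.6251, 0.6905, 0.4851, -0.3790, -0.7880]
J4: z=[0.8177, -0.1227, 0.5624] o=[-0.1024, 0.9379, -0.2678] → [-0.3245, -0.5199, 0.3584, 0.8177, -0.1227, 0.5624]
V = J·q̇ = [-0.0873, 0.0454, -0.4556, -0.3752, -0.5950, 0.2065]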